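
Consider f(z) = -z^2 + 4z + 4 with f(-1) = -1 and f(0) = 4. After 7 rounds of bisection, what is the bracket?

[-0.8359375, -0.828125]

z = -0.5 gives f = 1.75, positive; keep [-1, -0.5]
z = -0.75 gives f = 0.4375, positive; keep [-1, -0.75]
z = -0.875 gives f = -0.265625, negative; keep [-0.875, -0.75]
z = -0.8125 gives f = 0.0898, positive; keep [-0.875, -0.8125]
z = -0.84375 gives f = -0.0869, negative; keep [-0.84375, -0.8125]
z = -0.828125 gives f = 0.0017, positive; keep [-0.84375, -0.828125]
z = -0.8359375 gives f = -0.0425, negative; keep [-0.8359375, -0.828125]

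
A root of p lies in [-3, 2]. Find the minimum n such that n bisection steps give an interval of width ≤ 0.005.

10

Width after n steps is 5/2^n. Need 2^n ≥ 5/0.005 = 1000.
2^9 = 512 < 1000 ≤ 2^10 = 1024, so n = 10.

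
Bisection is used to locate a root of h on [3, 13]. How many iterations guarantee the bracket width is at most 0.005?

Width after n steps is 10/2^n. Need 2^n ≥ 10/0.005 = 2000.
2^10 = 1024 < 2000 ≤ 2^11 = 2048, so n = 11.

11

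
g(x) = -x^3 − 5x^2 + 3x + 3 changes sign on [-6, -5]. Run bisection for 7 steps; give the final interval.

g(-5.5) = 1.625 > 0, so the root lies in [-5.5, -5]
g(-5.25) = -5.859375 < 0, so the root lies in [-5.5, -5.25]
g(-5.375) = -2.291016 < 0, so the root lies in [-5.5, -5.375]
g(-5.4375) = -0.3772 < 0, so the root lies in [-5.5, -5.4375]
g(-5.46875) = 0.6128 > 0, so the root lies in [-5.46875, -5.4375]
g(-5.453125) = 0.115 > 0, so the root lies in [-5.453125, -5.4375]
g(-5.4453125) = -0.1318 < 0, so the root lies in [-5.453125, -5.4453125]

[-5.453125, -5.4453125]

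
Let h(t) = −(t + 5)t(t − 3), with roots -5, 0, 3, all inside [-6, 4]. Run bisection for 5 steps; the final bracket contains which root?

-5

midpoint -1: h = -16 < 0 → [-6, -1]
midpoint -3.5: h = -34.125 < 0 → [-6, -3.5]
midpoint -4.75: h = -9.203125 < 0 → [-6, -4.75]
midpoint -5.375: h = 16.8809 > 0 → [-5.375, -4.75]
midpoint -5.0625: h = 2.551 > 0 → [-5.0625, -4.75]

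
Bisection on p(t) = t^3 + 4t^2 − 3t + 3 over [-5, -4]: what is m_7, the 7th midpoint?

-4.7578125

t = -4.5 gives p = 6.375, positive; keep [-5, -4.5]
t = -4.75 gives p = 0.328125, positive; keep [-5, -4.75]
t = -4.875 gives p = -3.169922, negative; keep [-4.875, -4.75]
t = -4.8125 gives p = -1.3801, negative; keep [-4.8125, -4.75]
t = -4.78125 gives p = -0.5159, negative; keep [-4.78125, -4.75]
t = -4.765625 gives p = -0.0914, negative; keep [-4.765625, -4.75]
t = -4.7578125 gives p = 0.119, positive; keep [-4.765625, -4.7578125]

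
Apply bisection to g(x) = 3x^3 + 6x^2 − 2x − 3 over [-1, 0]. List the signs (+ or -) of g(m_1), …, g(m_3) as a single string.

-+-

midpoint -0.5: g = -0.875 < 0 → [-1, -0.5]
midpoint -0.75: g = 0.609375 > 0 → [-0.75, -0.5]
midpoint -0.625: g = -0.138672 < 0 → [-0.75, -0.625]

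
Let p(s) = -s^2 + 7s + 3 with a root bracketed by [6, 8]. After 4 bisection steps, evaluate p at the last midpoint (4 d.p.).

m = 7, p(m) = 3 (+); new bracket [7, 8]
m = 7.5, p(m) = -0.75 (−); new bracket [7, 7.5]
m = 7.25, p(m) = 1.1875 (+); new bracket [7.25, 7.5]
m = 7.375, p(m) = 0.2344 (+); new bracket [7.375, 7.5]

0.2344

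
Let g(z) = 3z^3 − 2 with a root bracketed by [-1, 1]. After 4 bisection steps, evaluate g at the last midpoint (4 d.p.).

0.0098

m = 0, g(m) = -2 (−); new bracket [0, 1]
m = 0.5, g(m) = -1.625 (−); new bracket [0.5, 1]
m = 0.75, g(m) = -0.734375 (−); new bracket [0.75, 1]
m = 0.875, g(m) = 0.0098 (+); new bracket [0.75, 0.875]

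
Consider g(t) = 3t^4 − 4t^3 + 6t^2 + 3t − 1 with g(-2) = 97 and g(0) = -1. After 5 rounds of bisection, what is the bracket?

t = -1 gives g = 9, positive; keep [-1, 0]
t = -0.5 gives g = -0.3125, negative; keep [-1, -0.5]
t = -0.75 gives g = 2.761719, positive; keep [-0.75, -0.5]
t = -0.625 gives g = 0.9031, positive; keep [-0.625, -0.5]
t = -0.5625 gives g = 0.2232, positive; keep [-0.5625, -0.5]

[-0.5625, -0.5]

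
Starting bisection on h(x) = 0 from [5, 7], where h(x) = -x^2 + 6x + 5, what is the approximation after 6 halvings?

midpoint 6: h = 5 > 0 → [6, 7]
midpoint 6.5: h = 1.75 > 0 → [6.5, 7]
midpoint 6.75: h = -0.0625 < 0 → [6.5, 6.75]
midpoint 6.625: h = 0.8594 > 0 → [6.625, 6.75]
midpoint 6.6875: h = 0.4023 > 0 → [6.6875, 6.75]
midpoint 6.71875: h = 0.1709 > 0 → [6.71875, 6.75]

6.71875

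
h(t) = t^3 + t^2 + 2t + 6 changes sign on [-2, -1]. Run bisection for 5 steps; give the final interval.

[-1.78125, -1.75]

h(-1.5) = 1.875 > 0, so the root lies in [-2, -1.5]
h(-1.75) = 0.203125 > 0, so the root lies in [-2, -1.75]
h(-1.875) = -0.826172 < 0, so the root lies in [-1.875, -1.75]
h(-1.8125) = -0.2942 < 0, so the root lies in [-1.8125, -1.75]
h(-1.78125) = -0.0413 < 0, so the root lies in [-1.78125, -1.75]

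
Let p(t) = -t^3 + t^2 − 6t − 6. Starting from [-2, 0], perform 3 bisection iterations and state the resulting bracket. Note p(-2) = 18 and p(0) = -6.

[-1, -0.75]

t = -1 gives p = 2, positive; keep [-1, 0]
t = -0.5 gives p = -2.625, negative; keep [-1, -0.5]
t = -0.75 gives p = -0.515625, negative; keep [-1, -0.75]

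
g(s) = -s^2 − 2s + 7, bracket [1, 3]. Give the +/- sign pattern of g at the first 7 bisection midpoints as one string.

g(2) = -1 < 0, so the root lies in [1, 2]
g(1.5) = 1.75 > 0, so the root lies in [1.5, 2]
g(1.75) = 0.4375 > 0, so the root lies in [1.75, 2]
g(1.875) = -0.2656 < 0, so the root lies in [1.75, 1.875]
g(1.8125) = 0.0898 > 0, so the root lies in [1.8125, 1.875]
g(1.84375) = -0.0869 < 0, so the root lies in [1.8125, 1.84375]
g(1.828125) = 0.0017 > 0, so the root lies in [1.828125, 1.84375]

-++-+-+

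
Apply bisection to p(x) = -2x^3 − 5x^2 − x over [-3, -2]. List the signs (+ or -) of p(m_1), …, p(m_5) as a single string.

p(-2.5) = 2.5 > 0, so the root lies in [-2.5, -2]
p(-2.25) = -0.28125 < 0, so the root lies in [-2.5, -2.25]
p(-2.375) = 0.964844 > 0, so the root lies in [-2.375, -2.25]
p(-2.3125) = 0.3071 > 0, so the root lies in [-2.3125, -2.25]
p(-2.28125) = 0.0045 > 0, so the root lies in [-2.28125, -2.25]

+-+++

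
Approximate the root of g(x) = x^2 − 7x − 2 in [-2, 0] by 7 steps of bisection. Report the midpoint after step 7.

g(-1) = 6 > 0, so the root lies in [-1, 0]
g(-0.5) = 1.75 > 0, so the root lies in [-0.5, 0]
g(-0.25) = -0.1875 < 0, so the root lies in [-0.5, -0.25]
g(-0.375) = 0.7656 > 0, so the root lies in [-0.375, -0.25]
g(-0.3125) = 0.2852 > 0, so the root lies in [-0.3125, -0.25]
g(-0.28125) = 0.0479 > 0, so the root lies in [-0.28125, -0.25]
g(-0.265625) = -0.0701 < 0, so the root lies in [-0.28125, -0.265625]

-0.265625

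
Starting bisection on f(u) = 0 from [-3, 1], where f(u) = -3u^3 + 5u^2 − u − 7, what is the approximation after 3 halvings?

-0.5

midpoint -1: f = 2 > 0 → [-1, 1]
midpoint 0: f = -7 < 0 → [-1, 0]
midpoint -0.5: f = -4.875 < 0 → [-1, -0.5]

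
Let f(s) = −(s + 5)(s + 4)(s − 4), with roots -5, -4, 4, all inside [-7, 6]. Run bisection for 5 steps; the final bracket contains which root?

m = -0.5, f(m) = 70.875 (+); new bracket [-0.5, 6]
m = 2.75, f(m) = 65.390625 (+); new bracket [2.75, 6]
m = 4.375, f(m) = -29.443359 (−); new bracket [2.75, 4.375]
m = 3.5625, f(m) = 28.3298 (+); new bracket [3.5625, 4.375]
m = 3.96875, f(m) = 2.2334 (+); new bracket [3.96875, 4.375]

4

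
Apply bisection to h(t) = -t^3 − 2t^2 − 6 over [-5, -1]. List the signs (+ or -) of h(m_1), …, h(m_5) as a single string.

t = -3 gives h = 3, positive; keep [-3, -1]
t = -2 gives h = -6, negative; keep [-3, -2]
t = -2.5 gives h = -2.875, negative; keep [-3, -2.5]
t = -2.75 gives h = -0.3281, negative; keep [-3, -2.75]
t = -2.875 gives h = 1.2324, positive; keep [-2.875, -2.75]

+---+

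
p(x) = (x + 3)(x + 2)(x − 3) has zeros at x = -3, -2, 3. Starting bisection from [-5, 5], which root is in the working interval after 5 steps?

3

x = 0 gives p = -18, negative; keep [0, 5]
x = 2.5 gives p = -12.375, negative; keep [2.5, 5]
x = 3.75 gives p = 29.109375, positive; keep [2.5, 3.75]
x = 3.125 gives p = 3.9238, positive; keep [2.5, 3.125]
x = 2.8125 gives p = -5.2449, negative; keep [2.8125, 3.125]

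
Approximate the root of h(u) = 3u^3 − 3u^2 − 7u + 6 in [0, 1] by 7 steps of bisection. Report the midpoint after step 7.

0.8046875

m = 0.5, h(m) = 2.125 (+); new bracket [0.5, 1]
m = 0.75, h(m) = 0.328125 (+); new bracket [0.75, 1]
m = 0.875, h(m) = -0.412109 (−); new bracket [0.75, 0.875]
m = 0.8125, h(m) = -0.0588 (−); new bracket [0.75, 0.8125]
m = 0.78125, h(m) = 0.1307 (+); new bracket [0.78125, 0.8125]
m = 0.796875, h(m) = 0.0349 (+); new bracket [0.796875, 0.8125]
m = 0.8046875, h(m) = -0.0122 (−); new bracket [0.796875, 0.8046875]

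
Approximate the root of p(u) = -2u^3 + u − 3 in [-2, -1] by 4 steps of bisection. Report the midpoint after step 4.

-1.3125

p(-1.5) = 2.25 > 0, so the root lies in [-1.5, -1]
p(-1.25) = -0.34375 < 0, so the root lies in [-1.5, -1.25]
p(-1.375) = 0.824219 > 0, so the root lies in [-1.375, -1.25]
p(-1.3125) = 0.2095 > 0, so the root lies in [-1.3125, -1.25]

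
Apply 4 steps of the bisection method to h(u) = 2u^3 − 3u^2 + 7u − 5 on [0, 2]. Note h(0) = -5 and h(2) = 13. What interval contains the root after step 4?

[0.75, 0.875]

midpoint 1: h = 1 > 0 → [0, 1]
midpoint 0.5: h = -2 < 0 → [0.5, 1]
midpoint 0.75: h = -0.59375 < 0 → [0.75, 1]
midpoint 0.875: h = 0.168 > 0 → [0.75, 0.875]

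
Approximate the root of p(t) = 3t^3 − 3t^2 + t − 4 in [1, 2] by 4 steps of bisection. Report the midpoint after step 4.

m = 1.5, p(m) = 0.875 (+); new bracket [1, 1.5]
m = 1.25, p(m) = -1.578125 (−); new bracket [1.25, 1.5]
m = 1.375, p(m) = -0.498047 (−); new bracket [1.375, 1.5]
m = 1.4375, p(m) = 0.1497 (+); new bracket [1.375, 1.4375]

1.4375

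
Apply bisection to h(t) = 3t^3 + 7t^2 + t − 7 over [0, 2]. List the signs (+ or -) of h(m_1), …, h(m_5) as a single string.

+--++

t = 1 gives h = 4, positive; keep [0, 1]
t = 0.5 gives h = -4.375, negative; keep [0.5, 1]
t = 0.75 gives h = -1.046875, negative; keep [0.75, 1]
t = 0.875 gives h = 1.2441, positive; keep [0.75, 0.875]
t = 0.8125 gives h = 0.0427, positive; keep [0.75, 0.8125]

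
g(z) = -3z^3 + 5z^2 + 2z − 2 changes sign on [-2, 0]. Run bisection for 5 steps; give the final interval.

m = -1, g(m) = 4 (+); new bracket [-1, 0]
m = -0.5, g(m) = -1.375 (−); new bracket [-1, -0.5]
m = -0.75, g(m) = 0.578125 (+); new bracket [-0.75, -0.5]
m = -0.625, g(m) = -0.5645 (−); new bracket [-0.75, -0.625]
m = -0.6875, g(m) = -0.0369 (−); new bracket [-0.75, -0.6875]

[-0.75, -0.6875]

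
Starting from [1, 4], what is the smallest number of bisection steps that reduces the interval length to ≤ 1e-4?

Width after n steps is 3/2^n. Need 2^n ≥ 3/1e-4 = 30000.
2^14 = 16384 < 30000 ≤ 2^15 = 32768, so n = 15.

15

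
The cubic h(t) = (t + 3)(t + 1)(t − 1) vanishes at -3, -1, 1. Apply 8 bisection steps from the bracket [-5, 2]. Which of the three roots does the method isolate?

midpoint -1.5: h = 1.875 > 0 → [-5, -1.5]
midpoint -3.25: h = -2.390625 < 0 → [-3.25, -1.5]
midpoint -2.375: h = 2.900391 > 0 → [-3.25, -2.375]
midpoint -2.8125: h = 1.2957 > 0 → [-3.25, -2.8125]
midpoint -3.03125: h = -0.2559 < 0 → [-3.03125, -2.8125]
midpoint -2.921875: h = 0.5889 > 0 → [-3.03125, -2.921875]
midpoint -2.9765625: h = 0.1842 > 0 → [-3.03125, -2.9765625]
midpoint -3.00390625: h = -0.0313 < 0 → [-3.00390625, -2.9765625]

-3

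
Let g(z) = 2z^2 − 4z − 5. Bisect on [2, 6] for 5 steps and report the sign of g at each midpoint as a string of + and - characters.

++--+

z = 4 gives g = 11, positive; keep [2, 4]
z = 3 gives g = 1, positive; keep [2, 3]
z = 2.5 gives g = -2.5, negative; keep [2.5, 3]
z = 2.75 gives g = -0.875, negative; keep [2.75, 3]
z = 2.875 gives g = 0.0312, positive; keep [2.75, 2.875]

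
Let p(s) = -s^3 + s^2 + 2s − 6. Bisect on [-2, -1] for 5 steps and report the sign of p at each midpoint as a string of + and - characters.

--+--

s = -1.5 gives p = -3.375, negative; keep [-2, -1.5]
s = -1.75 gives p = -1.078125, negative; keep [-2, -1.75]
s = -1.875 gives p = 0.357422, positive; keep [-1.875, -1.75]
s = -1.8125 gives p = -0.3855, negative; keep [-1.875, -1.8125]
s = -1.84375 gives p = -0.0204, negative; keep [-1.875, -1.84375]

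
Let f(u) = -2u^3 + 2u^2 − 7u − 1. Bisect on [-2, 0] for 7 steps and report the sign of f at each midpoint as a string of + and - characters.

f(-1) = 10 > 0, so the root lies in [-1, 0]
f(-0.5) = 3.25 > 0, so the root lies in [-0.5, 0]
f(-0.25) = 0.90625 > 0, so the root lies in [-0.25, 0]
f(-0.125) = -0.0898 < 0, so the root lies in [-0.25, -0.125]
f(-0.1875) = 0.396 > 0, so the root lies in [-0.1875, -0.125]
f(-0.15625) = 0.1502 > 0, so the root lies in [-0.15625, -0.125]
f(-0.140625) = 0.0295 > 0, so the root lies in [-0.140625, -0.125]

+++-+++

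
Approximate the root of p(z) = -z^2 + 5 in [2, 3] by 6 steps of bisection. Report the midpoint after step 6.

p(2.5) = -1.25 < 0, so the root lies in [2, 2.5]
p(2.25) = -0.0625 < 0, so the root lies in [2, 2.25]
p(2.125) = 0.484375 > 0, so the root lies in [2.125, 2.25]
p(2.1875) = 0.2148 > 0, so the root lies in [2.1875, 2.25]
p(2.21875) = 0.0771 > 0, so the root lies in [2.21875, 2.25]
p(2.234375) = 0.0076 > 0, so the root lies in [2.234375, 2.25]

2.234375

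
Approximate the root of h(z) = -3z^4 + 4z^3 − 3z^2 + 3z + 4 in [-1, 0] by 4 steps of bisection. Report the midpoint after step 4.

-0.5625

m = -0.5, h(m) = 1.0625 (+); new bracket [-1, -0.5]
m = -0.75, h(m) = -2.574219 (−); new bracket [-0.75, -0.5]
m = -0.625, h(m) = -0.481201 (−); new bracket [-0.625, -0.5]
m = -0.5625, h(m) = 0.351 (+); new bracket [-0.625, -0.5625]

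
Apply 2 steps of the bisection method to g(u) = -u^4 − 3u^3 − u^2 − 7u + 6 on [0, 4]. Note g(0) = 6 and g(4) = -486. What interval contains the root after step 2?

[0, 1]

g(2) = -52 < 0, so the root lies in [0, 2]
g(1) = -6 < 0, so the root lies in [0, 1]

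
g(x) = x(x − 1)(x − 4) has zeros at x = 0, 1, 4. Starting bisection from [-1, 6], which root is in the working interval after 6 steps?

4

x = 2.5 gives g = -5.625, negative; keep [2.5, 6]
x = 4.25 gives g = 3.453125, positive; keep [2.5, 4.25]
x = 3.375 gives g = -5.009766, negative; keep [3.375, 4.25]
x = 3.8125 gives g = -2.0105, negative; keep [3.8125, 4.25]
x = 4.03125 gives g = 0.3819, positive; keep [3.8125, 4.03125]
x = 3.921875 gives g = -0.8953, negative; keep [3.921875, 4.03125]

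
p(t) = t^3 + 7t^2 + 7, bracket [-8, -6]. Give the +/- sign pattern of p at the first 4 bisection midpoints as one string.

midpoint -7: p = 7 > 0 → [-8, -7]
midpoint -7.5: p = -21.125 < 0 → [-7.5, -7]
midpoint -7.25: p = -6.140625 < 0 → [-7.25, -7]
midpoint -7.125: p = 0.6543 > 0 → [-7.25, -7.125]

+--+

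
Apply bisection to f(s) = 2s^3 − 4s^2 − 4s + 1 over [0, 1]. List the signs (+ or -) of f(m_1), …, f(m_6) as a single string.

--++-+

midpoint 0.5: f = -1.75 < 0 → [0, 0.5]
midpoint 0.25: f = -0.21875 < 0 → [0, 0.25]
midpoint 0.125: f = 0.441406 > 0 → [0.125, 0.25]
midpoint 0.1875: f = 0.1226 > 0 → [0.1875, 0.25]
midpoint 0.21875: f = -0.0455 < 0 → [0.1875, 0.21875]
midpoint 0.203125: f = 0.0392 > 0 → [0.203125, 0.21875]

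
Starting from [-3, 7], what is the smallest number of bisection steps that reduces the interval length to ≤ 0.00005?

18

Width after n steps is 10/2^n. Need 2^n ≥ 10/0.00005 = 200000.
2^17 = 131072 < 200000 ≤ 2^18 = 262144, so n = 18.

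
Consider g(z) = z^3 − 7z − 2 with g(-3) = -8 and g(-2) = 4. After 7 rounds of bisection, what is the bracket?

[-2.4921875, -2.484375]

m = -2.5, g(m) = -0.125 (−); new bracket [-2.5, -2]
m = -2.25, g(m) = 2.359375 (+); new bracket [-2.5, -2.25]
m = -2.375, g(m) = 1.228516 (+); new bracket [-2.5, -2.375]
m = -2.4375, g(m) = 0.5803 (+); new bracket [-2.5, -2.4375]
m = -2.46875, g(m) = 0.2349 (+); new bracket [-2.5, -2.46875]
m = -2.484375, g(m) = 0.0568 (+); new bracket [-2.5, -2.484375]
m = -2.4921875, g(m) = -0.0337 (−); new bracket [-2.4921875, -2.484375]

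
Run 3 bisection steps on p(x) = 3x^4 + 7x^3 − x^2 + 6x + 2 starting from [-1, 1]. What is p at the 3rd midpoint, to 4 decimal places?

0.3398

m = 0, p(m) = 2 (+); new bracket [-1, 0]
m = -0.5, p(m) = -1.9375 (−); new bracket [-0.5, 0]
m = -0.25, p(m) = 0.339844 (+); new bracket [-0.5, -0.25]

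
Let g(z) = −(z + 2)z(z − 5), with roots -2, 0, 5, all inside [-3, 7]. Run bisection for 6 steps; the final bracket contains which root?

5

midpoint 2: g = 24 > 0 → [2, 7]
midpoint 4.5: g = 14.625 > 0 → [4.5, 7]
midpoint 5.75: g = -33.421875 < 0 → [4.5, 5.75]
midpoint 5.125: g = -4.5645 < 0 → [4.5, 5.125]
midpoint 4.8125: g = 6.1472 > 0 → [4.8125, 5.125]
midpoint 4.96875: g = 1.0821 > 0 → [4.96875, 5.125]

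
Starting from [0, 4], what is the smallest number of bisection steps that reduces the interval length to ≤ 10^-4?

Width after n steps is 4/2^n. Need 2^n ≥ 4/10^-4 = 40000.
2^15 = 32768 < 40000 ≤ 2^16 = 65536, so n = 16.

16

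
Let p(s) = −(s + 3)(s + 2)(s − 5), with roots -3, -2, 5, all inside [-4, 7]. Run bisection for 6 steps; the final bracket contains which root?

5

s = 1.5 gives p = 55.125, positive; keep [1.5, 7]
s = 4.25 gives p = 33.984375, positive; keep [4.25, 7]
s = 5.625 gives p = -41.103516, negative; keep [4.25, 5.625]
s = 4.9375 gives p = 3.4417, positive; keep [4.9375, 5.625]
s = 5.28125 gives p = -16.9588, negative; keep [4.9375, 5.28125]
s = 5.109375 gives p = -6.3058, negative; keep [4.9375, 5.109375]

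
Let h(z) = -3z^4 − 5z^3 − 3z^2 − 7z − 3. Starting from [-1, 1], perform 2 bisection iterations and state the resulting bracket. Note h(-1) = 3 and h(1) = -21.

midpoint 0: h = -3 < 0 → [-1, 0]
midpoint -0.5: h = 0.1875 > 0 → [-0.5, 0]

[-0.5, 0]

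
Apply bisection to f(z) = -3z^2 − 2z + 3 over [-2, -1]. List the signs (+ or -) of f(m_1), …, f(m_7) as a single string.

-++---+

midpoint -1.5: f = -0.75 < 0 → [-1.5, -1]
midpoint -1.25: f = 0.8125 > 0 → [-1.5, -1.25]
midpoint -1.375: f = 0.078125 > 0 → [-1.5, -1.375]
midpoint -1.4375: f = -0.3242 < 0 → [-1.4375, -1.375]
midpoint -1.40625: f = -0.1201 < 0 → [-1.40625, -1.375]
midpoint -1.390625: f = -0.0203 < 0 → [-1.390625, -1.375]
midpoint -1.3828125: f = 0.0291 > 0 → [-1.390625, -1.3828125]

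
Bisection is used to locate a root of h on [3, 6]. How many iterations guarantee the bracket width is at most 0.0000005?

23

Width after n steps is 3/2^n. Need 2^n ≥ 3/0.0000005 = 6000000.
2^22 = 4194304 < 6000000 ≤ 2^23 = 8388608, so n = 23.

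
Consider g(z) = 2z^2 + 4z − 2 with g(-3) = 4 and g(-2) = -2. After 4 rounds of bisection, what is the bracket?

[-2.4375, -2.375]

g(-2.5) = 0.5 > 0, so the root lies in [-2.5, -2]
g(-2.25) = -0.875 < 0, so the root lies in [-2.5, -2.25]
g(-2.375) = -0.21875 < 0, so the root lies in [-2.5, -2.375]
g(-2.4375) = 0.1328 > 0, so the root lies in [-2.4375, -2.375]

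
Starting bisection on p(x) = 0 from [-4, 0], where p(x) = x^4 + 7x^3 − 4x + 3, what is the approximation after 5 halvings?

-1.125

midpoint -2: p = -29 < 0 → [-2, 0]
midpoint -1: p = 1 > 0 → [-2, -1]
midpoint -1.5: p = -9.5625 < 0 → [-1.5, -1]
midpoint -1.25: p = -3.2305 < 0 → [-1.25, -1]
midpoint -1.125: p = -0.865 < 0 → [-1.125, -1]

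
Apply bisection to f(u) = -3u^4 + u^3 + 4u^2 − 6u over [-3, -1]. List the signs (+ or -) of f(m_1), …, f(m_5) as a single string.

--+++

midpoint -2: f = -28 < 0 → [-2, -1]
midpoint -1.5: f = -0.5625 < 0 → [-1.5, -1]
midpoint -1.25: f = 4.472656 > 0 → [-1.5, -1.25]
midpoint -1.375: f = 2.4895 > 0 → [-1.5, -1.375]
midpoint -1.4375: f = 1.1101 > 0 → [-1.5, -1.4375]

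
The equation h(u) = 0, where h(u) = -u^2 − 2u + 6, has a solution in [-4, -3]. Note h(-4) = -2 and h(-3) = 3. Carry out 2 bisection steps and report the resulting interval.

[-3.75, -3.5]

h(-3.5) = 0.75 > 0, so the root lies in [-4, -3.5]
h(-3.75) = -0.5625 < 0, so the root lies in [-3.75, -3.5]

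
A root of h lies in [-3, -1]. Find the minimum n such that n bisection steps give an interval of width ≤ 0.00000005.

Width after n steps is 2/2^n. Need 2^n ≥ 2/0.00000005 = 40000000.
2^25 = 33554432 < 40000000 ≤ 2^26 = 67108864, so n = 26.

26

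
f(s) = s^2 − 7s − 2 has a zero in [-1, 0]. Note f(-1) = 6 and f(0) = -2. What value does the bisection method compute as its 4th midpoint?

-0.3125

m = -0.5, f(m) = 1.75 (+); new bracket [-0.5, 0]
m = -0.25, f(m) = -0.1875 (−); new bracket [-0.5, -0.25]
m = -0.375, f(m) = 0.765625 (+); new bracket [-0.375, -0.25]
m = -0.3125, f(m) = 0.2852 (+); new bracket [-0.3125, -0.25]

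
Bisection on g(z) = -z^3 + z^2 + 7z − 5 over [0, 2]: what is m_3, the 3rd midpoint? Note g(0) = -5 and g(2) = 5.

midpoint 1: g = 2 > 0 → [0, 1]
midpoint 0.5: g = -1.375 < 0 → [0.5, 1]
midpoint 0.75: g = 0.390625 > 0 → [0.5, 0.75]

0.75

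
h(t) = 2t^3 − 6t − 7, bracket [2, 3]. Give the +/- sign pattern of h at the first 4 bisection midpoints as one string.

m = 2.5, h(m) = 9.25 (+); new bracket [2, 2.5]
m = 2.25, h(m) = 2.28125 (+); new bracket [2, 2.25]
m = 2.125, h(m) = -0.558594 (−); new bracket [2.125, 2.25]
m = 2.1875, h(m) = 0.8101 (+); new bracket [2.125, 2.1875]

++-+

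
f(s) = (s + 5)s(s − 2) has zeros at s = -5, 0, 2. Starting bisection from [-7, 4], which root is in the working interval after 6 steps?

midpoint -1.5: f = 18.375 > 0 → [-7, -1.5]
midpoint -4.25: f = 19.921875 > 0 → [-7, -4.25]
midpoint -5.625: f = -26.806641 < 0 → [-5.625, -4.25]
midpoint -4.9375: f = 2.1409 > 0 → [-5.625, -4.9375]
midpoint -5.28125: f = -10.8152 < 0 → [-5.28125, -4.9375]
midpoint -5.109375: f = -3.973 < 0 → [-5.109375, -4.9375]

-5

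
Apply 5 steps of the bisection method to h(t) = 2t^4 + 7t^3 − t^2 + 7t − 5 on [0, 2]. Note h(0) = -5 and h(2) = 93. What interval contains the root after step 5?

[0.5, 0.5625]

h(1) = 10 > 0, so the root lies in [0, 1]
h(0.5) = -0.75 < 0, so the root lies in [0.5, 1]
h(0.75) = 3.273438 > 0, so the root lies in [0.5, 0.75]
h(0.625) = 0.9985 > 0, so the root lies in [0.5, 0.625]
h(0.5625) = 0.0672 > 0, so the root lies in [0.5, 0.5625]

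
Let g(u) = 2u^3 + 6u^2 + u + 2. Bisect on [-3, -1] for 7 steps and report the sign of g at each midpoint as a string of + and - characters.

+++++--

u = -2 gives g = 8, positive; keep [-3, -2]
u = -2.5 gives g = 5.75, positive; keep [-3, -2.5]
u = -2.75 gives g = 3.03125, positive; keep [-3, -2.75]
u = -2.875 gives g = 1.1914, positive; keep [-3, -2.875]
u = -2.9375 gives g = 0.1411, positive; keep [-3, -2.9375]
u = -2.96875 gives g = -0.4179, negative; keep [-2.96875, -2.9375]
u = -2.953125 gives g = -0.1355, negative; keep [-2.953125, -2.9375]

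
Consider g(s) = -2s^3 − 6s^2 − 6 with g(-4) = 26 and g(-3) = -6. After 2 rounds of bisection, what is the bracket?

m = -3.5, g(m) = 6.25 (+); new bracket [-3.5, -3]
m = -3.25, g(m) = -0.71875 (−); new bracket [-3.5, -3.25]

[-3.5, -3.25]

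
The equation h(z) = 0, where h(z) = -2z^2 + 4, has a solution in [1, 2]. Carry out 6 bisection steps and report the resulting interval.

[1.40625, 1.421875]

midpoint 1.5: h = -0.5 < 0 → [1, 1.5]
midpoint 1.25: h = 0.875 > 0 → [1.25, 1.5]
midpoint 1.375: h = 0.21875 > 0 → [1.375, 1.5]
midpoint 1.4375: h = -0.1328 < 0 → [1.375, 1.4375]
midpoint 1.40625: h = 0.0449 > 0 → [1.40625, 1.4375]
midpoint 1.421875: h = -0.0435 < 0 → [1.40625, 1.421875]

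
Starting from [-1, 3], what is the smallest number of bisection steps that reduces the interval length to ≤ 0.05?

7

Width after n steps is 4/2^n. Need 2^n ≥ 4/0.05 = 80.
2^6 = 64 < 80 ≤ 2^7 = 128, so n = 7.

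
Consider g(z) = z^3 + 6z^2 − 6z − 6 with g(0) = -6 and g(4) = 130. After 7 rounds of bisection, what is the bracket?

m = 2, g(m) = 14 (+); new bracket [0, 2]
m = 1, g(m) = -5 (−); new bracket [1, 2]
m = 1.5, g(m) = 1.875 (+); new bracket [1, 1.5]
m = 1.25, g(m) = -2.1719 (−); new bracket [1.25, 1.5]
m = 1.375, g(m) = -0.3066 (−); new bracket [1.375, 1.5]
m = 1.4375, g(m) = 0.7439 (+); new bracket [1.375, 1.4375]
m = 1.40625, g(m) = 0.2086 (+); new bracket [1.375, 1.40625]

[1.375, 1.40625]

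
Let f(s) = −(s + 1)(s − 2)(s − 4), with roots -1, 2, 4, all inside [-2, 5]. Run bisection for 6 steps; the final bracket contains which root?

-1

midpoint 1.5: f = -3.125 < 0 → [-2, 1.5]
midpoint -0.25: f = -7.171875 < 0 → [-2, -0.25]
midpoint -1.125: f = 2.001953 > 0 → [-1.125, -0.25]
midpoint -0.6875: f = -3.9368 < 0 → [-1.125, -0.6875]
midpoint -0.90625: f = -1.3368 < 0 → [-1.125, -0.90625]
midpoint -1.015625: f = 0.2363 > 0 → [-1.015625, -0.90625]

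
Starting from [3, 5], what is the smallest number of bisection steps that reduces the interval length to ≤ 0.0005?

Width after n steps is 2/2^n. Need 2^n ≥ 2/0.0005 = 4000.
2^11 = 2048 < 4000 ≤ 2^12 = 4096, so n = 12.

12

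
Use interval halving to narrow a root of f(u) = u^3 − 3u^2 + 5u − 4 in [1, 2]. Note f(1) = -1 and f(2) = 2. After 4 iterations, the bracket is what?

[1.4375, 1.5]

midpoint 1.5: f = 0.125 > 0 → [1, 1.5]
midpoint 1.25: f = -0.484375 < 0 → [1.25, 1.5]
midpoint 1.375: f = -0.197266 < 0 → [1.375, 1.5]
midpoint 1.4375: f = -0.0413 < 0 → [1.4375, 1.5]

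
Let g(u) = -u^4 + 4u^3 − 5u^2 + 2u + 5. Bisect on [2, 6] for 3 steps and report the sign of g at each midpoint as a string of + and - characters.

midpoint 4: g = -67 < 0 → [2, 4]
midpoint 3: g = -7 < 0 → [2, 3]
midpoint 2.5: g = 2.1875 > 0 → [2.5, 3]

--+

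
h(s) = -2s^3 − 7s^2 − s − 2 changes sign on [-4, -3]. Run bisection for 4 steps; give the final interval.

[-3.5, -3.4375]

s = -3.5 gives h = 1.5, positive; keep [-3.5, -3]
s = -3.25 gives h = -4.03125, negative; keep [-3.5, -3.25]
s = -3.375 gives h = -1.472656, negative; keep [-3.5, -3.375]
s = -3.4375 gives h = -0.0396, negative; keep [-3.5, -3.4375]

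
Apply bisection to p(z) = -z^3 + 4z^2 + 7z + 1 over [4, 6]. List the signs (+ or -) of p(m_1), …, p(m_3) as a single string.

p(5) = 11 > 0, so the root lies in [5, 6]
p(5.5) = -5.875 < 0, so the root lies in [5, 5.5]
p(5.25) = 3.296875 > 0, so the root lies in [5.25, 5.5]

+-+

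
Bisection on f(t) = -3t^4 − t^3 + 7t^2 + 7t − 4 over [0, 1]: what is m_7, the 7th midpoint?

0.4140625

f(0.5) = 0.9375 > 0, so the root lies in [0, 0.5]
f(0.25) = -1.839844 < 0, so the root lies in [0.25, 0.5]
f(0.375) = -0.502686 < 0, so the root lies in [0.375, 0.5]
f(0.4375) = 0.2087 > 0, so the root lies in [0.375, 0.4375]
f(0.40625) = -0.1497 < 0, so the root lies in [0.40625, 0.4375]
f(0.421875) = 0.0289 > 0, so the root lies in [0.40625, 0.421875]
f(0.4140625) = -0.0606 < 0, so the root lies in [0.4140625, 0.421875]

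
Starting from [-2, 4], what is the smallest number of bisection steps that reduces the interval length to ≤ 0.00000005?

Width after n steps is 6/2^n. Need 2^n ≥ 6/0.00000005 = 120000000.
2^26 = 67108864 < 120000000 ≤ 2^27 = 134217728, so n = 27.

27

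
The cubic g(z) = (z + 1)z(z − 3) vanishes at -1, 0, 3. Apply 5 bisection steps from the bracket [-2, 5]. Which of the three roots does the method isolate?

g(1.5) = -5.625 < 0, so the root lies in [1.5, 5]
g(3.25) = 3.453125 > 0, so the root lies in [1.5, 3.25]
g(2.375) = -5.009766 < 0, so the root lies in [2.375, 3.25]
g(2.8125) = -2.0105 < 0, so the root lies in [2.8125, 3.25]
g(3.03125) = 0.3819 > 0, so the root lies in [2.8125, 3.03125]

3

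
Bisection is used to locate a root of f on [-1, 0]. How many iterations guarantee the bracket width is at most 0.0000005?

Width after n steps is 1/2^n. Need 2^n ≥ 1/0.0000005 = 2000000.
2^20 = 1048576 < 2000000 ≤ 2^21 = 2097152, so n = 21.

21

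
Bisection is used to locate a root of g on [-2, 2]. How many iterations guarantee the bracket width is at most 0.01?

9

Width after n steps is 4/2^n. Need 2^n ≥ 4/0.01 = 400.
2^8 = 256 < 400 ≤ 2^9 = 512, so n = 9.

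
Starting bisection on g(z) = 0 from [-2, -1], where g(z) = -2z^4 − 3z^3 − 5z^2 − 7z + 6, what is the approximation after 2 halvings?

z = -1.5 gives g = 5.25, positive; keep [-2, -1.5]
z = -1.75 gives g = 0.257812, positive; keep [-2, -1.75]

-1.75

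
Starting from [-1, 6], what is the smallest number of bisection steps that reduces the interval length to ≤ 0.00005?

18

Width after n steps is 7/2^n. Need 2^n ≥ 7/0.00005 = 140000.
2^17 = 131072 < 140000 ≤ 2^18 = 262144, so n = 18.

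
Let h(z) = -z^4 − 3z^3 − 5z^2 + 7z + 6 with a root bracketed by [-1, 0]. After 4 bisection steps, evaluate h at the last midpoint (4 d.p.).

-0.4243

z = -0.5 gives h = 1.5625, positive; keep [-1, -0.5]
z = -0.75 gives h = -1.113281, negative; keep [-0.75, -0.5]
z = -0.625 gives h = 0.251709, positive; keep [-0.75, -0.625]
z = -0.6875 gives h = -0.4243, negative; keep [-0.6875, -0.625]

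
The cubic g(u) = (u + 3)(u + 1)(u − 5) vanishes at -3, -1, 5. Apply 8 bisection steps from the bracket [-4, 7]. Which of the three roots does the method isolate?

g(1.5) = -39.375 < 0, so the root lies in [1.5, 7]
g(4.25) = -28.546875 < 0, so the root lies in [4.25, 7]
g(5.625) = 35.712891 > 0, so the root lies in [4.25, 5.625]
g(4.9375) = -2.9456 < 0, so the root lies in [4.9375, 5.625]
g(5.28125) = 14.6297 > 0, so the root lies in [4.9375, 5.28125]
g(5.109375) = 5.4188 > 0, so the root lies in [4.9375, 5.109375]
g(5.0234375) = 1.1327 > 0, so the root lies in [4.9375, 5.0234375]
g(4.98046875) = -0.9322 < 0, so the root lies in [4.98046875, 5.0234375]

5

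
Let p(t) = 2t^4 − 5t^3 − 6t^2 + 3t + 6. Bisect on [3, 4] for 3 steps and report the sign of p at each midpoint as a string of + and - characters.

m = 3.5, p(m) = 28.75 (+); new bracket [3, 3.5]
m = 3.25, p(m) = 3.867188 (+); new bracket [3, 3.25]
m = 3.125, p(m) = -5.071777 (−); new bracket [3.125, 3.25]

++-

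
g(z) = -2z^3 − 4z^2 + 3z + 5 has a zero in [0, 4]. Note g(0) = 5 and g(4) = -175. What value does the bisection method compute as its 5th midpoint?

z = 2 gives g = -21, negative; keep [0, 2]
z = 1 gives g = 2, positive; keep [1, 2]
z = 1.5 gives g = -6.25, negative; keep [1, 1.5]
z = 1.25 gives g = -1.4062, negative; keep [1, 1.25]
z = 1.125 gives g = 0.4648, positive; keep [1.125, 1.25]

1.125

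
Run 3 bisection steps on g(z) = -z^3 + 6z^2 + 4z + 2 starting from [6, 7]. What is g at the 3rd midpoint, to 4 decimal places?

1.0684

m = 6.5, g(m) = 6.875 (+); new bracket [6.5, 7]
m = 6.75, g(m) = -5.171875 (−); new bracket [6.5, 6.75]
m = 6.625, g(m) = 1.068359 (+); new bracket [6.625, 6.75]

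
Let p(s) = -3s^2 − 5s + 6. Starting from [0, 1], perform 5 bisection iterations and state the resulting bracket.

midpoint 0.5: p = 2.75 > 0 → [0.5, 1]
midpoint 0.75: p = 0.5625 > 0 → [0.75, 1]
midpoint 0.875: p = -0.671875 < 0 → [0.75, 0.875]
midpoint 0.8125: p = -0.043 < 0 → [0.75, 0.8125]
midpoint 0.78125: p = 0.2627 > 0 → [0.78125, 0.8125]

[0.78125, 0.8125]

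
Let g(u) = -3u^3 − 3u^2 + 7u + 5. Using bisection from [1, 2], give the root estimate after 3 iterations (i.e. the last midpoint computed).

1.375

m = 1.5, g(m) = -1.375 (−); new bracket [1, 1.5]
m = 1.25, g(m) = 3.203125 (+); new bracket [1.25, 1.5]
m = 1.375, g(m) = 1.154297 (+); new bracket [1.375, 1.5]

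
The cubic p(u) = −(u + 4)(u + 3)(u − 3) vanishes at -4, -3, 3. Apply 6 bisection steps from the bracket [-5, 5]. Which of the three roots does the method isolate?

u = 0 gives p = 36, positive; keep [0, 5]
u = 2.5 gives p = 17.875, positive; keep [2.5, 5]
u = 3.75 gives p = -39.234375, negative; keep [2.5, 3.75]
u = 3.125 gives p = -5.4551, negative; keep [2.5, 3.125]
u = 2.8125 gives p = 7.4246, positive; keep [2.8125, 3.125]
u = 2.96875 gives p = 1.2998, positive; keep [2.96875, 3.125]

3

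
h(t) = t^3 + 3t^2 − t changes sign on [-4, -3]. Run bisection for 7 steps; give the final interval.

m = -3.5, h(m) = -2.625 (−); new bracket [-3.5, -3]
m = -3.25, h(m) = 0.609375 (+); new bracket [-3.5, -3.25]
m = -3.375, h(m) = -0.896484 (−); new bracket [-3.375, -3.25]
m = -3.3125, h(m) = -0.1165 (−); new bracket [-3.3125, -3.25]
m = -3.28125, h(m) = 0.2531 (+); new bracket [-3.3125, -3.28125]
m = -3.296875, h(m) = 0.07 (+); new bracket [-3.3125, -3.296875]
m = -3.3046875, h(m) = -0.0228 (−); new bracket [-3.3046875, -3.296875]

[-3.3046875, -3.296875]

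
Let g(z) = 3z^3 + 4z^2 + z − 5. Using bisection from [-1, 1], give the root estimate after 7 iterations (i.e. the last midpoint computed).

0.796875

z = 0 gives g = -5, negative; keep [0, 1]
z = 0.5 gives g = -3.125, negative; keep [0.5, 1]
z = 0.75 gives g = -0.734375, negative; keep [0.75, 1]
z = 0.875 gives g = 0.9473, positive; keep [0.75, 0.875]
z = 0.8125 gives g = 0.0623, positive; keep [0.75, 0.8125]
z = 0.78125 gives g = -0.3468, negative; keep [0.78125, 0.8125]
z = 0.796875 gives g = -0.145, negative; keep [0.796875, 0.8125]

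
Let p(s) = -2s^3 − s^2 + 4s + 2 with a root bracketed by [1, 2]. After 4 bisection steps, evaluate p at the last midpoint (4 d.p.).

-0.2573

m = 1.5, p(m) = -1 (−); new bracket [1, 1.5]
m = 1.25, p(m) = 1.53125 (+); new bracket [1.25, 1.5]
m = 1.375, p(m) = 0.410156 (+); new bracket [1.375, 1.5]
m = 1.4375, p(m) = -0.2573 (−); new bracket [1.375, 1.4375]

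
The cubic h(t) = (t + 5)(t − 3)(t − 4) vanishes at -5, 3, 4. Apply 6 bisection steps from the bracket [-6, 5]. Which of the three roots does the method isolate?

midpoint -0.5: h = 70.875 > 0 → [-6, -0.5]
midpoint -3.25: h = 79.296875 > 0 → [-6, -3.25]
midpoint -4.625: h = 24.662109 > 0 → [-6, -4.625]
midpoint -5.3125: h = -24.1907 < 0 → [-5.3125, -4.625]
midpoint -4.96875: h = 2.2334 > 0 → [-5.3125, -4.96875]
midpoint -5.140625: h = -10.464 < 0 → [-5.140625, -4.96875]

-5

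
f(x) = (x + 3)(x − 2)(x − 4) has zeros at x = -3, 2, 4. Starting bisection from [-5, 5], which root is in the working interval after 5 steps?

-3

f(0) = 24 > 0, so the root lies in [-5, 0]
f(-2.5) = 14.625 > 0, so the root lies in [-5, -2.5]
f(-3.75) = -33.421875 < 0, so the root lies in [-3.75, -2.5]
f(-3.125) = -4.5645 < 0, so the root lies in [-3.125, -2.5]
f(-2.8125) = 6.1472 > 0, so the root lies in [-3.125, -2.8125]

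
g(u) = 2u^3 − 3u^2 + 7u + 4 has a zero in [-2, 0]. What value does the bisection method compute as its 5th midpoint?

-0.4375

u = -1 gives g = -8, negative; keep [-1, 0]
u = -0.5 gives g = -0.5, negative; keep [-0.5, 0]
u = -0.25 gives g = 2.03125, positive; keep [-0.5, -0.25]
u = -0.375 gives g = 0.8477, positive; keep [-0.5, -0.375]
u = -0.4375 gives g = 0.1958, positive; keep [-0.5, -0.4375]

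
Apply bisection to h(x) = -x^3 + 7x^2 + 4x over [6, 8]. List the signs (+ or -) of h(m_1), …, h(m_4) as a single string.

++--

m = 7, h(m) = 28 (+); new bracket [7, 8]
m = 7.5, h(m) = 1.875 (+); new bracket [7.5, 8]
m = 7.75, h(m) = -14.046875 (−); new bracket [7.5, 7.75]
m = 7.625, h(m) = -5.8379 (−); new bracket [7.5, 7.625]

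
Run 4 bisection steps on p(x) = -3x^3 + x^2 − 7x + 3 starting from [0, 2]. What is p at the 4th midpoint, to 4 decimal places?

m = 1, p(m) = -6 (−); new bracket [0, 1]
m = 0.5, p(m) = -0.625 (−); new bracket [0, 0.5]
m = 0.25, p(m) = 1.265625 (+); new bracket [0.25, 0.5]
m = 0.375, p(m) = 0.3574 (+); new bracket [0.375, 0.5]

0.3574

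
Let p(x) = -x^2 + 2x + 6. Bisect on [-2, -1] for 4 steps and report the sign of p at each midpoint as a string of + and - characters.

m = -1.5, p(m) = 0.75 (+); new bracket [-2, -1.5]
m = -1.75, p(m) = -0.5625 (−); new bracket [-1.75, -1.5]
m = -1.625, p(m) = 0.109375 (+); new bracket [-1.75, -1.625]
m = -1.6875, p(m) = -0.2227 (−); new bracket [-1.6875, -1.625]

+-+-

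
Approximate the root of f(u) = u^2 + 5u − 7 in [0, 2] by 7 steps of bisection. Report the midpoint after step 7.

1.140625

m = 1, f(m) = -1 (−); new bracket [1, 2]
m = 1.5, f(m) = 2.75 (+); new bracket [1, 1.5]
m = 1.25, f(m) = 0.8125 (+); new bracket [1, 1.25]
m = 1.125, f(m) = -0.1094 (−); new bracket [1.125, 1.25]
m = 1.1875, f(m) = 0.3477 (+); new bracket [1.125, 1.1875]
m = 1.15625, f(m) = 0.1182 (+); new bracket [1.125, 1.15625]
m = 1.140625, f(m) = 0.0042 (+); new bracket [1.125, 1.140625]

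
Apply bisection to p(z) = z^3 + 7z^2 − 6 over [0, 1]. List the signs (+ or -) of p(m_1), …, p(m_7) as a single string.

m = 0.5, p(m) = -4.125 (−); new bracket [0.5, 1]
m = 0.75, p(m) = -1.640625 (−); new bracket [0.75, 1]
m = 0.875, p(m) = 0.029297 (+); new bracket [0.75, 0.875]
m = 0.8125, p(m) = -0.8425 (−); new bracket [0.8125, 0.875]
m = 0.84375, p(m) = -0.4159 (−); new bracket [0.84375, 0.875]
m = 0.859375, p(m) = -0.1957 (−); new bracket [0.859375, 0.875]
m = 0.8671875, p(m) = -0.0838 (−); new bracket [0.8671875, 0.875]

--+----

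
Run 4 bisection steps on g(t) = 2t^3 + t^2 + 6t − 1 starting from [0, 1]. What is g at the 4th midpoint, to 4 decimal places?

midpoint 0.5: g = 2.5 > 0 → [0, 0.5]
midpoint 0.25: g = 0.59375 > 0 → [0, 0.25]
midpoint 0.125: g = -0.230469 < 0 → [0.125, 0.25]
midpoint 0.1875: g = 0.1733 > 0 → [0.125, 0.1875]

0.1733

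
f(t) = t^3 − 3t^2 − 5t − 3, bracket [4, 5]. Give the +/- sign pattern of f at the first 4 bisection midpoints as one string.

t = 4.5 gives f = 4.875, positive; keep [4, 4.5]
t = 4.25 gives f = -1.671875, negative; keep [4.25, 4.5]
t = 4.375 gives f = 1.443359, positive; keep [4.25, 4.375]
t = 4.3125 gives f = -0.1531, negative; keep [4.3125, 4.375]

+-+-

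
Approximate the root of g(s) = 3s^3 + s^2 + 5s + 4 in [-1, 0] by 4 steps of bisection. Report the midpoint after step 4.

-0.6875

g(-0.5) = 1.375 > 0, so the root lies in [-1, -0.5]
g(-0.75) = -0.453125 < 0, so the root lies in [-0.75, -0.5]
g(-0.625) = 0.533203 > 0, so the root lies in [-0.75, -0.625]
g(-0.6875) = 0.0603 > 0, so the root lies in [-0.75, -0.6875]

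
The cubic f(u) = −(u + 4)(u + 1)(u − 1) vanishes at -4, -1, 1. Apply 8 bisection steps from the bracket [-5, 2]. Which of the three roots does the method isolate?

-4

m = -1.5, f(m) = -3.125 (−); new bracket [-5, -1.5]
m = -3.25, f(m) = -7.171875 (−); new bracket [-5, -3.25]
m = -4.125, f(m) = 2.001953 (+); new bracket [-4.125, -3.25]
m = -3.6875, f(m) = -3.9368 (−); new bracket [-4.125, -3.6875]
m = -3.90625, f(m) = -1.3368 (−); new bracket [-4.125, -3.90625]
m = -4.015625, f(m) = 0.2363 (+); new bracket [-4.015625, -3.90625]
m = -3.9609375, f(m) = -0.5738 (−); new bracket [-4.015625, -3.9609375]
m = -3.98828125, f(m) = -0.1747 (−); new bracket [-4.015625, -3.98828125]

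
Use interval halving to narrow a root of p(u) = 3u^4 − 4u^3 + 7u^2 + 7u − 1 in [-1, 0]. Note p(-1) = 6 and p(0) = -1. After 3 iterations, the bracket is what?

m = -0.5, p(m) = -2.0625 (−); new bracket [-1, -0.5]
m = -0.75, p(m) = 0.324219 (+); new bracket [-0.75, -0.5]
m = -0.625, p(m) = -1.206299 (−); new bracket [-0.75, -0.625]

[-0.75, -0.625]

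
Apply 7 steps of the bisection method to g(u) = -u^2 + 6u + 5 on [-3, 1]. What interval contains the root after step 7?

[-0.75, -0.71875]

g(-1) = -2 < 0, so the root lies in [-1, 1]
g(0) = 5 > 0, so the root lies in [-1, 0]
g(-0.5) = 1.75 > 0, so the root lies in [-1, -0.5]
g(-0.75) = -0.0625 < 0, so the root lies in [-0.75, -0.5]
g(-0.625) = 0.8594 > 0, so the root lies in [-0.75, -0.625]
g(-0.6875) = 0.4023 > 0, so the root lies in [-0.75, -0.6875]
g(-0.71875) = 0.1709 > 0, so the root lies in [-0.75, -0.71875]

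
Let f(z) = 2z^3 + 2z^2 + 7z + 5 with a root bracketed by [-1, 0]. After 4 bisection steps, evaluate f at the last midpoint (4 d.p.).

-0.4399

midpoint -0.5: f = 1.75 > 0 → [-1, -0.5]
midpoint -0.75: f = 0.03125 > 0 → [-1, -0.75]
midpoint -0.875: f = -0.933594 < 0 → [-0.875, -0.75]
midpoint -0.8125: f = -0.4399 < 0 → [-0.8125, -0.75]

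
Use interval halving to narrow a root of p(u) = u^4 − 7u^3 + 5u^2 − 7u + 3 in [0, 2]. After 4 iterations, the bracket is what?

[0.375, 0.5]

u = 1 gives p = -5, negative; keep [0, 1]
u = 0.5 gives p = -0.0625, negative; keep [0, 0.5]
u = 0.25 gives p = 1.457031, positive; keep [0.25, 0.5]
u = 0.375 gives p = 0.7288, positive; keep [0.375, 0.5]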